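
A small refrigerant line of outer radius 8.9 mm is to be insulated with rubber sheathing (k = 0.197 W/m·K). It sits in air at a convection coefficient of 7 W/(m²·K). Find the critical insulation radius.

r_cr ≈ 28.1 mm

For a cylinder r_cr = k/h = 0.197/7
r_cr = 28.1 mm; since the bare radius (8.9 mm) is below r_cr, adding a thin layer of insulation will *increase* heat loss.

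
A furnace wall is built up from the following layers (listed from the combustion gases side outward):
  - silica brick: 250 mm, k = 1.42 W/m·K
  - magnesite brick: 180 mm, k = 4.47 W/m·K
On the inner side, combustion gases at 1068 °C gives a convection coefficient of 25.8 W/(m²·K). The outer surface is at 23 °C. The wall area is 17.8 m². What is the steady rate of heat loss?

Treating each layer as a thermal resistance in series:
R_inner film = 1/(h_i·A) = 1/(25.8×17.8) = 0.002178 K/W
R_silica brick = L/(kA) = 0.25/(1.42×17.8) = 0.009891 K/W
R_magnesite brick = L/(kA) = 0.18/(4.47×17.8) = 0.002262 K/W
R_total = 0.01433 K/W
Q = ΔT / R_total = 1045 / 0.01433

Q ≈ 72900 W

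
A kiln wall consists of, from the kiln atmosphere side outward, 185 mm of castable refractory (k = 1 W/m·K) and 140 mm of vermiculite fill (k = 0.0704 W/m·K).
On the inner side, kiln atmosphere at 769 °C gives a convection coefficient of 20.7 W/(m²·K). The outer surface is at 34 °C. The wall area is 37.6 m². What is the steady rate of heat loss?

Q ≈ 12400 W

Using the resistance-network approach (series):
R_inner film = 1/(h_i·A) = 1/(20.7×37.6) = 0.001285 K/W
R_castable refractory = L/(kA) = 0.185/(1×37.6) = 0.00492 K/W
R_vermiculite fill = L/(kA) = 0.14/(0.0704×37.6) = 0.05289 K/W
R_total = 0.05909 K/W
Q = ΔT / R_total = 735 / 0.05909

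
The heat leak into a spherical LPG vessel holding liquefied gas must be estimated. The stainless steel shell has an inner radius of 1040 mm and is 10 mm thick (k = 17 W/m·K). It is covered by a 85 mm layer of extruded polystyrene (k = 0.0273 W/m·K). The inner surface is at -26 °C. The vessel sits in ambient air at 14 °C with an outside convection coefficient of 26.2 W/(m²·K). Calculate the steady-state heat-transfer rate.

Q ≈ 190 W

Radial (spherical) resistances in series:
R_stainless steel shell = (1/1.04 − 1/1.05)/(4π×17) = 4.287×10^-5 K/W
R_extruded polystyrene = (1/1.05 − 1/1.135)/(4π×0.0273) = 0.2079 K/W
R_outer film = 1/(h·4πr_o²) = 1/(26.2×4π×1.135²) = 0.002358 K/W
R_total = 0.2103 K/W
Q = ΔT/R_total = 40/0.2103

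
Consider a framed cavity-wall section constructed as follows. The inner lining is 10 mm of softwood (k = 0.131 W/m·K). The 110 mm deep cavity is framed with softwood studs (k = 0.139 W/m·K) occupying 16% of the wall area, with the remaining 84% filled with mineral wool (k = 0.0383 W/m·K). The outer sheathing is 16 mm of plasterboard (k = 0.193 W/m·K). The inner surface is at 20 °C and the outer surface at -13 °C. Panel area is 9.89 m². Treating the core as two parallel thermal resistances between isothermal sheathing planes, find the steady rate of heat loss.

Q ≈ 150 W

Sheathing layers in series; stud and cavity paths in parallel between them.
R_inner = 0.01/(0.131×9.89) = 0.007718 K/W
R_stud  = 0.11/(0.139×0.16×9.89) = 0.5001 K/W
R_cav   = 0.11/(0.0383×0.84×9.89) = 0.3457 K/W
1/R_core = 1/R_stud + 1/R_cav → R_core = 0.2044 K/W
R_outer = 0.016/(0.193×9.89) = 0.008382 K/W
R_total = 0.2205 K/W
Q = ΔT/R_total = 33/0.2205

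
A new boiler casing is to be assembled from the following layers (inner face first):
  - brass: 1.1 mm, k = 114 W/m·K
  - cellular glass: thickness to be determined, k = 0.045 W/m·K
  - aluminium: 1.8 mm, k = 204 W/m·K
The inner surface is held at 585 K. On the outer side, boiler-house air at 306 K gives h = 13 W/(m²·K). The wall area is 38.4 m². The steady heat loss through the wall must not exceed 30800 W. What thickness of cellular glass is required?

L ≈ 12.2 mm

Series thermal resistances:
R_brass = L/(kA) = 0.0011/(114×38.4) = 2.513×10^-7 K/W
R_aluminium = L/(kA) = 0.0018/(204×38.4) = 2.298×10^-7 K/W
R_outer film = 1/(h_o·A) = 1/(13×38.4) = 0.002003 K/W
Sum of the known resistances R_other = 0.002004 K/W
Required total resistance R_tot = ΔT/Q_allow = 279/30800 = 0.009058 K/W
R_cellular glass = R_tot − R_other = 0.007055 K/W
L = R·k·A = 0.007055×0.045×38.4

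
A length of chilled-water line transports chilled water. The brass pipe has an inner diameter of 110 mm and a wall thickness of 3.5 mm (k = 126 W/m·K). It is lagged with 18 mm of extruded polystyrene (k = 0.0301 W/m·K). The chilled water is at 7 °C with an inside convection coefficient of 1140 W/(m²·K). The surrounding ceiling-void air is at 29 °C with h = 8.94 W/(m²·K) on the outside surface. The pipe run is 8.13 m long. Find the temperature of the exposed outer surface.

T ≈ 25.9 °C

Cylindrical conduction, so R = ln(r₂/r₁)/(2πkL) per layer, in series:
R_inner film = 1/(h_i·2πr₁L) = 1/(1140×2π×0.055×8.13) = 3.122×10^-4 K/W
R_brass pipe wall = ln(58.5/55)/(2π×126×8.13) = 9.585×10^-6 K/W
R_extruded polystyrene = ln(76.5/58.5)/(2π×0.0301×8.13) = 0.1745 K/W
R_outer film = 1/(h_o·2πr_oL) = 1/(8.94×2π×0.0765×8.13) = 0.02862 K/W
R_total = 0.2034 K/W
Q = ΔT/R_total = 22/0.2034
Q = 108 W
T_interface = T_inner + Q·ΣR(inner→interface) = 7 + 108×0.1748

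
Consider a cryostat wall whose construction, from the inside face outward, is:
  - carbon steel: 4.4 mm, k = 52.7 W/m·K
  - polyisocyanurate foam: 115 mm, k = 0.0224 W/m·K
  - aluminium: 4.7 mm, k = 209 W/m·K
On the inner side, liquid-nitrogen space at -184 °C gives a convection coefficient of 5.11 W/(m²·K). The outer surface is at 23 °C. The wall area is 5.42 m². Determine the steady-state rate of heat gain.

Using the resistance-network approach (series):
R_inner film = 1/(h_i·A) = 1/(5.11×5.42) = 0.03611 K/W
R_carbon steel = L/(kA) = 0.0044/(52.7×5.42) = 1.54×10^-5 K/W
R_polyisocyanurate foam = L/(kA) = 0.115/(0.0224×5.42) = 0.9472 K/W
R_aluminium = L/(kA) = 0.0047/(209×5.42) = 4.149×10^-6 K/W
R_total = 0.9833 K/W
Q = ΔT / R_total = 207 / 0.9833

Q ≈ 211 W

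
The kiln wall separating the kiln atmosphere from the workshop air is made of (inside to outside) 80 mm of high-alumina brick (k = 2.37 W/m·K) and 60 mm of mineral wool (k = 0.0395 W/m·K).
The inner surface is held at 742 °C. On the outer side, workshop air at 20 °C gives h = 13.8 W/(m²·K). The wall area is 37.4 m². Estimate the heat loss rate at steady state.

Thermal resistances in series:
R_high-alumina brick = L/(kA) = 0.08/(2.37×37.4) = 9.025×10^-4 K/W
R_mineral wool = L/(kA) = 0.06/(0.0395×37.4) = 0.04061 K/W
R_outer film = 1/(h_o·A) = 1/(13.8×37.4) = 0.001938 K/W
R_total = 0.04345 K/W
Q = ΔT / R_total = 722 / 0.04345

Q ≈ 16600 W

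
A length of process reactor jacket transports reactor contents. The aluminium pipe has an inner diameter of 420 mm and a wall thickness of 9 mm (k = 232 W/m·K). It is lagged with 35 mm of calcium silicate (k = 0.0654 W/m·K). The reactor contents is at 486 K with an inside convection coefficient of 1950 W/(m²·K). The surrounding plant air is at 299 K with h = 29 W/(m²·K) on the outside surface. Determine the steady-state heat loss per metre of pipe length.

Radial resistances (cylindrical: R_cond = ln(r_o/r_i)/(2πkL), R_conv = 1/(h·2πrL)):
R_inner film = 1/(h_i·2πr₁L) = 1/(1950×2π×0.21×1) = 3.887×10^-4 K/W
R_aluminium pipe wall = ln(219/210)/(2π×232×1) = 2.879×10^-5 K/W
R_calcium silicate = ln(254/219)/(2π×0.0654×1) = 0.3608 K/W
R_outer film = 1/(h_o·2πr_oL) = 1/(29×2π×0.254×1) = 0.02161 K/W
R_total = 0.3828 K/W
Q = ΔT/R_total = 187/0.3828

q′ ≈ 488 W/m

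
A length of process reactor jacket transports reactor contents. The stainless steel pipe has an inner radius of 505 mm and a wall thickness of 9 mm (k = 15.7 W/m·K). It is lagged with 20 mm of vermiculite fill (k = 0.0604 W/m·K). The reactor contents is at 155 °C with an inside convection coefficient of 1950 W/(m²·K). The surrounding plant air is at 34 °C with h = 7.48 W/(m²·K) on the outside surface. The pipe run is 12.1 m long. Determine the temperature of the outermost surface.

T ≈ 68.2 °C

Cylindrical conduction, so R = ln(r₂/r₁)/(2πkL) per layer, in series:
R_inner film = 1/(h_i·2πr₁L) = 1/(1950×2π×0.505×12.1) = 1.336×10^-5 K/W
R_stainless steel pipe wall = ln(514/505)/(2π×15.7×12.1) = 1.48×10^-5 K/W
R_vermiculite fill = ln(534/514)/(2π×0.0604×12.1) = 0.008313 K/W
R_outer film = 1/(h_o·2πr_oL) = 1/(7.48×2π×0.534×12.1) = 0.003293 K/W
R_total = 0.01163 K/W
Q = ΔT/R_total = 121/0.01163
Q = 10400 W
T_interface = T_inner − Q·ΣR(inner→interface) = 155 − 10400×0.008341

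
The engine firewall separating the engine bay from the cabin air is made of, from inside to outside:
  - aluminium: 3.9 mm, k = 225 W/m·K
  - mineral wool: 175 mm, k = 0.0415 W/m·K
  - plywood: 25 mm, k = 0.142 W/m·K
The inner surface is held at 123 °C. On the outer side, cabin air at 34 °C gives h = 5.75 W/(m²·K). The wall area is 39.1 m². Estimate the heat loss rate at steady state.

Q ≈ 762 W

Using the resistance-network approach (series):
R_aluminium = L/(kA) = 0.0039/(225×39.1) = 4.433×10^-7 K/W
R_mineral wool = L/(kA) = 0.175/(0.0415×39.1) = 0.1078 K/W
R_plywood = L/(kA) = 0.025/(0.142×39.1) = 0.004503 K/W
R_outer film = 1/(h_o·A) = 1/(5.75×39.1) = 0.004448 K/W
R_total = 0.1168 K/W
Q = ΔT / R_total = 89 / 0.1168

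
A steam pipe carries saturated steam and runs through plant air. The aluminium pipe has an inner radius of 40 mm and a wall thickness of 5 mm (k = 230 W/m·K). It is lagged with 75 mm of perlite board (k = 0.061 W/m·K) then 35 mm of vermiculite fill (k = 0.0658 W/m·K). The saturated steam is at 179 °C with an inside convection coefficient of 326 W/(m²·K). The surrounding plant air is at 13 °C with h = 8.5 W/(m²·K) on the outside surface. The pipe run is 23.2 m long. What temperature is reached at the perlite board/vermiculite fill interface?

Treating each annulus and film as a series resistance:
R_inner film = 1/(h_i·2πr₁L) = 1/(326×2π×0.04×23.2) = 5.261×10^-4 K/W
R_aluminium pipe wall = ln(45/40)/(2π×230×23.2) = 3.513×10^-6 K/W
R_perlite board = ln(120/45)/(2π×0.061×23.2) = 0.1103 K/W
R_vermiculite fill = ln(155/120)/(2π×0.0658×23.2) = 0.02668 K/W
R_outer film = 1/(h_o·2πr_oL) = 1/(8.5×2π×0.155×23.2) = 0.005207 K/W
R_total = 0.1427 K/W
Q = ΔT/R_total = 166/0.1427
Q = 1160 W
T_interface = T_inner − Q·ΣR(inner→interface) = 179 − 1160×0.1108

T ≈ 50.1 °C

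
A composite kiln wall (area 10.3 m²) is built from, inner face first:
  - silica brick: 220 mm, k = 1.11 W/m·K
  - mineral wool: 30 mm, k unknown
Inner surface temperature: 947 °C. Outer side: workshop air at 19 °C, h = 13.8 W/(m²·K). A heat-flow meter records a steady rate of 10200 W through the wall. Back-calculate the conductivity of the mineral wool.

Series thermal resistances:
R_silica brick = L/(kA) = 0.22/(1.11×10.3) = 0.01924 K/W
R_outer film = 1/(h_o·A) = 1/(13.8×10.3) = 0.007035 K/W
Sum of known resistances R_other = 0.02628 K/W
Total R = ΔT/Q = 928/10200 = 0.09098 K/W
R_mineral wool = R_total − R_other = 0.0647 K/W
k = L/(R·A) = 0.03/(0.0647×10.3)

k ≈ 0.045 W/(m·K)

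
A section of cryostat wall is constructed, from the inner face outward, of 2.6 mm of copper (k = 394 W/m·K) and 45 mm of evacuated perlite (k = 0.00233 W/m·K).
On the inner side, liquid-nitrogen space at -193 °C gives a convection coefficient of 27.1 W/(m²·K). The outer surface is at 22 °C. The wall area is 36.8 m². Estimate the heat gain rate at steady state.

Q ≈ 409 W

Treating each layer as a thermal resistance in series:
R_inner film = 1/(h_i·A) = 1/(27.1×36.8) = 0.001003 K/W
R_copper = L/(kA) = 0.0026/(394×36.8) = 1.793×10^-7 K/W
R_evacuated perlite = L/(kA) = 0.045/(0.00233×36.8) = 0.5248 K/W
R_total = 0.5258 K/W
Q = ΔT / R_total = 215 / 0.5258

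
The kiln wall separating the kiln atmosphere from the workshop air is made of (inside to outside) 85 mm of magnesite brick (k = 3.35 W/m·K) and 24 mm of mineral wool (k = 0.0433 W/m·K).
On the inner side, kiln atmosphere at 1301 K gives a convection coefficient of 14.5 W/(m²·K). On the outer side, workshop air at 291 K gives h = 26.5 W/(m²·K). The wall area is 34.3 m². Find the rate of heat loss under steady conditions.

Q ≈ 50500 W

Series thermal resistances:
R_inner film = 1/(h_i·A) = 1/(14.5×34.3) = 0.002011 K/W
R_magnesite brick = L/(kA) = 0.085/(3.35×34.3) = 7.397×10^-4 K/W
R_mineral wool = L/(kA) = 0.024/(0.0433×34.3) = 0.01616 K/W
R_outer film = 1/(h_o·A) = 1/(26.5×34.3) = 0.0011 K/W
R_total = 0.02001 K/W
Q = ΔT / R_total = 1010 / 0.02001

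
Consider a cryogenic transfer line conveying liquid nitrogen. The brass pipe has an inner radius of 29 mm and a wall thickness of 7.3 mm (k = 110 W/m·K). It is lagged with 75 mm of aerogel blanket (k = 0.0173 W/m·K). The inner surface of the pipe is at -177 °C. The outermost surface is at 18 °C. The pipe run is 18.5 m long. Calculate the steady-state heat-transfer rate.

Q ≈ 350 W

Radial resistances (cylindrical: R_cond = ln(r_o/r_i)/(2πkL), R_conv = 1/(h·2πrL)):
R_brass pipe wall = ln(36.3/29)/(2π×110×18.5) = 1.756×10^-5 K/W
R_aerogel blanket = ln(111.3/36.3)/(2π×0.0173×18.5) = 0.5572 K/W
R_total = 0.5572 K/W
Q = ΔT/R_total = 195/0.5572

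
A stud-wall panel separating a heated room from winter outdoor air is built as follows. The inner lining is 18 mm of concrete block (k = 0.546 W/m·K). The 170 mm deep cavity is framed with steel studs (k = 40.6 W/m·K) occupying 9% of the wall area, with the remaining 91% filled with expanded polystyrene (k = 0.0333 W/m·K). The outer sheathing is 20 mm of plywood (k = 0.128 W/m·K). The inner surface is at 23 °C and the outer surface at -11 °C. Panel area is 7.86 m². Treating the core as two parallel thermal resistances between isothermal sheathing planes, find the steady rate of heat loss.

Sheathing layers in series; stud and cavity paths in parallel between them.
R_inner = 0.018/(0.546×7.86) = 0.004194 K/W
R_stud  = 0.17/(40.6×0.09×7.86) = 0.005919 K/W
R_cav   = 0.17/(0.0333×0.91×7.86) = 0.7137 K/W
1/R_core = 1/R_stud + 1/R_cav → R_core = 0.00587 K/W
R_outer = 0.02/(0.128×7.86) = 0.01988 K/W
R_total = 0.02994 K/W
Q = ΔT/R_total = 34/0.02994

Q ≈ 1140 W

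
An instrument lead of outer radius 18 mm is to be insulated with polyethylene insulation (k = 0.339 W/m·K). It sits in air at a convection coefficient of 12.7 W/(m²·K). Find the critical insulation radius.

For a cylinder r_cr = k/h = 0.339/12.7
r_cr = 26.7 mm; since the bare radius (18 mm) is below r_cr, adding a thin layer of insulation will *increase* heat loss.

r_cr ≈ 26.7 mm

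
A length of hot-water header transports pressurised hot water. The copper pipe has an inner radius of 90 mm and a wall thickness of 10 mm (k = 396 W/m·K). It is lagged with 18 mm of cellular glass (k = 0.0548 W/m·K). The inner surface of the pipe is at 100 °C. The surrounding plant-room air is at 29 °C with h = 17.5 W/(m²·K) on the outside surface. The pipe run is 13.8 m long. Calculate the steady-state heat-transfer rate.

Cylindrical conduction, so R = ln(r₂/r₁)/(2πkL) per layer, in series:
R_copper pipe wall = ln(100/90)/(2π×396×13.8) = 3.068×10^-6 K/W
R_cellular glass = ln(118/100)/(2π×0.0548×13.8) = 0.03483 K/W
R_outer film = 1/(h_o·2πr_oL) = 1/(17.5×2π×0.118×13.8) = 0.005585 K/W
R_total = 0.04042 K/W
Q = ΔT/R_total = 71/0.04042

Q ≈ 1760 W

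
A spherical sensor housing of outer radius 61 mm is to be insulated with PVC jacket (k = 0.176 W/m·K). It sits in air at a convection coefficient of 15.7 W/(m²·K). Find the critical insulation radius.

For a sphere r_cr = 2k/h = 2×0.176/15.7
r_cr = 22.4 mm; since the bare radius (61 mm) is above r_cr, any added insulation will reduce heat loss.

r_cr ≈ 22.4 mm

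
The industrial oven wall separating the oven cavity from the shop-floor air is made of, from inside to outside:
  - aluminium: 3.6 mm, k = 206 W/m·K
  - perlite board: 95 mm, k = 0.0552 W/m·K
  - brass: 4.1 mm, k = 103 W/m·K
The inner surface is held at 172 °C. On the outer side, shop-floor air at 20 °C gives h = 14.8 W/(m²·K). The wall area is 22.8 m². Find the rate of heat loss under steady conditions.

Model the wall as resistances in series:
R_aluminium = L/(kA) = 0.0036/(206×22.8) = 7.665×10^-7 K/W
R_perlite board = L/(kA) = 0.095/(0.0552×22.8) = 0.07548 K/W
R_brass = L/(kA) = 0.0041/(103×22.8) = 1.746×10^-6 K/W
R_outer film = 1/(h_o·A) = 1/(14.8×22.8) = 0.002963 K/W
R_total = 0.07845 K/W
Q = ΔT / R_total = 152 / 0.07845

Q ≈ 1940 W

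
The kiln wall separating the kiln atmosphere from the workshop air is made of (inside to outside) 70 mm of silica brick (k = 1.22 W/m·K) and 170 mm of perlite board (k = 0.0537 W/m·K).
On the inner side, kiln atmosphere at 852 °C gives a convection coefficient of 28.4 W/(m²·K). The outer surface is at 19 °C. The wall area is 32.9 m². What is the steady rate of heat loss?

Model the wall as resistances in series:
R_inner film = 1/(h_i·A) = 1/(28.4×32.9) = 0.00107 K/W
R_silica brick = L/(kA) = 0.07/(1.22×32.9) = 0.001744 K/W
R_perlite board = L/(kA) = 0.17/(0.0537×32.9) = 0.09622 K/W
R_total = 0.09904 K/W
Q = ΔT / R_total = 833 / 0.09904

Q ≈ 8410 W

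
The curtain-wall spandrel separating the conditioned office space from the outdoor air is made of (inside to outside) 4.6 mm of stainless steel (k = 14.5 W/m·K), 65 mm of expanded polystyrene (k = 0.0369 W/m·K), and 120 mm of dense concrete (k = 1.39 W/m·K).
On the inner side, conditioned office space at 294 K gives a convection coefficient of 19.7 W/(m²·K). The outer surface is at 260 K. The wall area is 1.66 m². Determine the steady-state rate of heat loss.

Q ≈ 29.7 W

Treating each layer as a thermal resistance in series:
R_inner film = 1/(h_i·A) = 1/(19.7×1.66) = 0.03058 K/W
R_stainless steel = L/(kA) = 0.0046/(14.5×1.66) = 1.911×10^-4 K/W
R_expanded polystyrene = L/(kA) = 0.065/(0.0369×1.66) = 1.061 K/W
R_dense concrete = L/(kA) = 0.12/(1.39×1.66) = 0.05201 K/W
R_total = 1.144 K/W
Q = ΔT / R_total = 34 / 1.144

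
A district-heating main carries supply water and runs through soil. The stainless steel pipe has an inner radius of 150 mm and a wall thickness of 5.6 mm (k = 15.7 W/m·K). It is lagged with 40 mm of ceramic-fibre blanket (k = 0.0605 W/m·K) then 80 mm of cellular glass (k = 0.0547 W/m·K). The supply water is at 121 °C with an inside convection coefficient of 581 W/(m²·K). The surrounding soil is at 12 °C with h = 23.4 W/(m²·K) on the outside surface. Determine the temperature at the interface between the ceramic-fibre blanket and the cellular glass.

Cylindrical conduction, so R = ln(r₂/r₁)/(2πkL) per layer, in series:
R_inner film = 1/(h_i·2πr₁L) = 1/(581×2π×0.15×1) = 0.001826 K/W
R_stainless steel pipe wall = ln(155.6/150)/(2π×15.7×1) = 3.716×10^-4 K/W
R_ceramic-fibre blanket = ln(195.6/155.6)/(2π×0.0605×1) = 0.6019 K/W
R_cellular glass = ln(275.6/195.6)/(2π×0.0547×1) = 0.9976 K/W
R_outer film = 1/(h_o·2πr_oL) = 1/(23.4×2π×0.2756×1) = 0.02468 K/W
R_total = 1.626 K/W
Q = ΔT/R_total = 109/1.626
Q = 67 W/m
T_interface = T_inner − Q·ΣR(inner→interface) = 121 − 67×0.604

T ≈ 80.5 °C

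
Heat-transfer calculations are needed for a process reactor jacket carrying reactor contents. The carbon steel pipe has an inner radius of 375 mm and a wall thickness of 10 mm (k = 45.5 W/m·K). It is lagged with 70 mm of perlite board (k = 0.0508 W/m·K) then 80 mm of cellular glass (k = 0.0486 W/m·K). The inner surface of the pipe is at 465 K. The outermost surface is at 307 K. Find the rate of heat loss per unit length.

Treating each annulus and film as a series resistance:
R_carbon steel pipe wall = ln(385/375)/(2π×45.5×1) = 9.206×10^-5 K/W
R_perlite board = ln(455/385)/(2π×0.0508×1) = 0.5234 K/W
R_cellular glass = ln(535/455)/(2π×0.0486×1) = 0.5304 K/W
R_total = 1.054 K/W
Q = ΔT/R_total = 158/1.054

q′ ≈ 150 W/m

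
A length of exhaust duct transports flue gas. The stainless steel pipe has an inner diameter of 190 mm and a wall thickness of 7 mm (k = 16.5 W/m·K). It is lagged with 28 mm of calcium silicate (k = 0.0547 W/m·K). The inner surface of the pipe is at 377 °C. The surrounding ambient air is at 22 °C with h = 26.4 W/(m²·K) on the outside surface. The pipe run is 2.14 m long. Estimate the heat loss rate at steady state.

Q ≈ 1010 W

For a radial system each layer contributes R = ln(r_out/r_in)/(2πkL); films add R = 1/(hA).
R_stainless steel pipe wall = ln(102/95)/(2π×16.5×2.14) = 3.205×10^-4 K/W
R_calcium silicate = ln(130/102)/(2π×0.0547×2.14) = 0.3298 K/W
R_outer film = 1/(h_o·2πr_oL) = 1/(26.4×2π×0.13×2.14) = 0.02167 K/W
R_total = 0.3518 K/W
Q = ΔT/R_total = 355/0.3518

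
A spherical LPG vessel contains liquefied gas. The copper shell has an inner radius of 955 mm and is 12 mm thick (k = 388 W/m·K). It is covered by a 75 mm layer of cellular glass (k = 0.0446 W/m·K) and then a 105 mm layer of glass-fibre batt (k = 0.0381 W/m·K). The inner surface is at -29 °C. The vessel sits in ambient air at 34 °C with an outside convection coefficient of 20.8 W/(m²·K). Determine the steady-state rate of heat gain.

Q ≈ 197 W

Spherical conduction: R = (1/r_in − 1/r_out)/(4πk) per layer; series-sum.
R_copper shell = (1/0.955 − 1/0.967)/(4π×388) = 2.665×10^-6 K/W
R_cellular glass = (1/0.967 − 1/1.042)/(4π×0.0446) = 0.1328 K/W
R_glass-fibre batt = (1/1.042 − 1/1.147)/(4π×0.0381) = 0.1835 K/W
R_outer film = 1/(h·4πr_o²) = 1/(20.8×4π×1.147²) = 0.002908 K/W
R_total = 0.3192 K/W
Q = ΔT/R_total = 63/0.3192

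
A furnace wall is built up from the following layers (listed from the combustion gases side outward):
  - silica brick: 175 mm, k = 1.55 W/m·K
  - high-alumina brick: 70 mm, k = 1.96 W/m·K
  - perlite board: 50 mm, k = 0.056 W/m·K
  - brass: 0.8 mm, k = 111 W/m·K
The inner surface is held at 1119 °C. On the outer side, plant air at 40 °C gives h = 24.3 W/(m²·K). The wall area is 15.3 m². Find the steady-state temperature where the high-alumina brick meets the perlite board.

T ≈ 971 °C

Treating each layer as a thermal resistance in series:
R_silica brick = L/(kA) = 0.175/(1.55×15.3) = 0.007379 K/W
R_high-alumina brick = L/(kA) = 0.07/(1.96×15.3) = 0.002334 K/W
R_perlite board = L/(kA) = 0.05/(0.056×15.3) = 0.05836 K/W
R_brass = L/(kA) = 0.0008/(111×15.3) = 4.711×10^-7 K/W
R_outer film = 1/(h_o·A) = 1/(24.3×15.3) = 0.00269 K/W
R_total = 0.07076 K/W;  Q = ΔT/R_total = 1079/0.07076 = 15250 W
T_interface = T_inner − Q·ΣR(inner→interface) = 1119 − 15200×0.009714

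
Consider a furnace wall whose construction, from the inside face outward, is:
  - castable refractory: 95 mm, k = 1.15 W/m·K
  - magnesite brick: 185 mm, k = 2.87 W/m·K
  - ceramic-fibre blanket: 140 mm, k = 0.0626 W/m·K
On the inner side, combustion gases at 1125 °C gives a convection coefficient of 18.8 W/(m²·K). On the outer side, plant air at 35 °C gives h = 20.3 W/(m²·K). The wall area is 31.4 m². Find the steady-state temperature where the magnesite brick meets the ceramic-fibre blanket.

Using the resistance-network approach (series):
R_inner film = 1/(h_i·A) = 1/(18.8×31.4) = 0.001694 K/W
R_castable refractory = L/(kA) = 0.095/(1.15×31.4) = 0.002631 K/W
R_magnesite brick = L/(kA) = 0.185/(2.87×31.4) = 0.002053 K/W
R_ceramic-fibre blanket = L/(kA) = 0.14/(0.0626×31.4) = 0.07122 K/W
R_outer film = 1/(h_o·A) = 1/(20.3×31.4) = 0.001569 K/W
R_total = 0.07917 K/W;  Q = ΔT/R_total = 1090/0.07917 = 13770 W
T_interface = T_inner − Q·ΣR(inner→interface) = 1125 − 13800×0.006378

T ≈ 1040 °C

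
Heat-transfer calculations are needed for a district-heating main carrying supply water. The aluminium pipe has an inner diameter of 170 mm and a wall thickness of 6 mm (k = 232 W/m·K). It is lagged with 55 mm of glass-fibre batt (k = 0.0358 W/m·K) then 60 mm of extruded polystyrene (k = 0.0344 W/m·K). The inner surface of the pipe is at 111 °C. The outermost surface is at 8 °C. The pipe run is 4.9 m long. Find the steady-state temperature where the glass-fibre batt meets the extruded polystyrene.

T ≈ 52.4 °C

Treating each annulus and film as a series resistance:
R_aluminium pipe wall = ln(91/85)/(2π×232×4.9) = 9.549×10^-6 K/W
R_glass-fibre batt = ln(146/91)/(2π×0.0358×4.9) = 0.4289 K/W
R_extruded polystyrene = ln(206/146)/(2π×0.0344×4.9) = 0.3251 K/W
R_total = 0.754 K/W
Q = ΔT/R_total = 103/0.754
Q = 137 W
T_interface = T_inner − Q·ΣR(inner→interface) = 111 − 137×0.4289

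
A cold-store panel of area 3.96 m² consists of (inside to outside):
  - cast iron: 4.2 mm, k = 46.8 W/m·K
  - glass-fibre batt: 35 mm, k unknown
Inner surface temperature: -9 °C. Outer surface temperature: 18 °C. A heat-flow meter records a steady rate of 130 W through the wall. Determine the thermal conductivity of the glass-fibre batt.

k ≈ 0.0426 W/(m·K)

Model the wall as resistances in series:
R_cast iron = L/(kA) = 0.0042/(46.8×3.96) = 2.266×10^-5 K/W
Sum of known resistances R_other = 2.266×10^-5 K/W
Total R = ΔT/Q = 27/130 = 0.2077 K/W
R_glass-fibre batt = R_total − R_other = 0.2077 K/W
k = L/(R·A) = 0.035/(0.2077×3.96)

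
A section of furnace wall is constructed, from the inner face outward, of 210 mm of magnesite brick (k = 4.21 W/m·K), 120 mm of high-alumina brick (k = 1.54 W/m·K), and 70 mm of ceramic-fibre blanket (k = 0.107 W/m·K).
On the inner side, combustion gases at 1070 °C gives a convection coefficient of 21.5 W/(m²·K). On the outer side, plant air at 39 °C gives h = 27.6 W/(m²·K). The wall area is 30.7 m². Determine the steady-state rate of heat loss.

Series thermal resistances:
R_inner film = 1/(h_i·A) = 1/(21.5×30.7) = 0.001515 K/W
R_magnesite brick = L/(kA) = 0.21/(4.21×30.7) = 0.001625 K/W
R_high-alumina brick = L/(kA) = 0.12/(1.54×30.7) = 0.002538 K/W
R_ceramic-fibre blanket = L/(kA) = 0.07/(0.107×30.7) = 0.02131 K/W
R_outer film = 1/(h_o·A) = 1/(27.6×30.7) = 0.00118 K/W
R_total = 0.02817 K/W
Q = ΔT / R_total = 1031 / 0.02817

Q ≈ 36600 W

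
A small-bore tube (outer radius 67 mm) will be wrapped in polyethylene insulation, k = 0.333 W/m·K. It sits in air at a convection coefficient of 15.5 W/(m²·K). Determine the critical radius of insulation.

r_cr ≈ 21.5 mm

For a cylinder r_cr = k/h = 0.333/15.5
r_cr = 21.5 mm; since the bare radius (67 mm) is above r_cr, any added insulation will reduce heat loss.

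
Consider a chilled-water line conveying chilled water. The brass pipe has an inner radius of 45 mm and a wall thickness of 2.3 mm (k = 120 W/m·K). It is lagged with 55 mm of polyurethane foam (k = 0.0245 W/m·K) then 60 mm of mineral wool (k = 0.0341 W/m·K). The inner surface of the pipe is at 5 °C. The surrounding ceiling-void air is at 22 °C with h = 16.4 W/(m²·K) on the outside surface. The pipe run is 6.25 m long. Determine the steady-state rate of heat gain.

Per-layer cylindrical resistances, series-summed:
R_brass pipe wall = ln(47.3/45)/(2π×120×6.25) = 1.058×10^-5 K/W
R_polyurethane foam = ln(102.3/47.3)/(2π×0.0245×6.25) = 0.8018 K/W
R_mineral wool = ln(162.3/102.3)/(2π×0.0341×6.25) = 0.3447 K/W
R_outer film = 1/(h_o·2πr_oL) = 1/(16.4×2π×0.1623×6.25) = 0.009567 K/W
R_total = 1.156 K/W
Q = ΔT/R_total = 17/1.156

Q ≈ 14.7 W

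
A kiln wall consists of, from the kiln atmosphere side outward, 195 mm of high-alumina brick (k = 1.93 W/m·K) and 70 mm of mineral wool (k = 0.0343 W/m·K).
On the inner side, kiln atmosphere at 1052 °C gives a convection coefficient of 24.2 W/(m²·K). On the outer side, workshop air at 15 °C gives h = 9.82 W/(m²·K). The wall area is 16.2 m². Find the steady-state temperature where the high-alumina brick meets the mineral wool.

Model the wall as resistances in series:
R_inner film = 1/(h_i·A) = 1/(24.2×16.2) = 0.002551 K/W
R_high-alumina brick = L/(kA) = 0.195/(1.93×16.2) = 0.006237 K/W
R_mineral wool = L/(kA) = 0.07/(0.0343×16.2) = 0.126 K/W
R_outer film = 1/(h_o·A) = 1/(9.82×16.2) = 0.006286 K/W
R_total = 0.141 K/W;  Q = ΔT/R_total = 1037/0.141 = 7352 W
T_interface = T_inner − Q·ΣR(inner→interface) = 1052 − 7350×0.008788

T ≈ 987 °C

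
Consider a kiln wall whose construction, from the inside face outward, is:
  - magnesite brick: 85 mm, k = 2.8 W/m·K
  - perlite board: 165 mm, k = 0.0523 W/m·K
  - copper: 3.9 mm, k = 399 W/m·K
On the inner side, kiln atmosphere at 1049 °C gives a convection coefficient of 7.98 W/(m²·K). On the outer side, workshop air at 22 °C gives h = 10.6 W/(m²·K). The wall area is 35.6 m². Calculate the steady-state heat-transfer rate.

Q ≈ 10700 W

Using the resistance-network approach (series):
R_inner film = 1/(h_i·A) = 1/(7.98×35.6) = 0.00352 K/W
R_magnesite brick = L/(kA) = 0.085/(2.8×35.6) = 8.527×10^-4 K/W
R_perlite board = L/(kA) = 0.165/(0.0523×35.6) = 0.08862 K/W
R_copper = L/(kA) = 0.0039/(399×35.6) = 2.746×10^-7 K/W
R_outer film = 1/(h_o·A) = 1/(10.6×35.6) = 0.00265 K/W
R_total = 0.09564 K/W
Q = ΔT / R_total = 1027 / 0.09564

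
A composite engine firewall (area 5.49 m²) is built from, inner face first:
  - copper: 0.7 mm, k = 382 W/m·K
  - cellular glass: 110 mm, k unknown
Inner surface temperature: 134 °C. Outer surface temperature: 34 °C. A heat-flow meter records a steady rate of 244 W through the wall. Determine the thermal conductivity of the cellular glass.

k ≈ 0.0489 W/(m·K)

Model the wall as resistances in series:
R_copper = L/(kA) = 0.0007/(382×5.49) = 3.338×10^-7 K/W
Sum of known resistances R_other = 3.338×10^-7 K/W
Total R = ΔT/Q = 100/244 = 0.4098 K/W
R_cellular glass = R_total − R_other = 0.4098 K/W
k = L/(R·A) = 0.11/(0.4098×5.49)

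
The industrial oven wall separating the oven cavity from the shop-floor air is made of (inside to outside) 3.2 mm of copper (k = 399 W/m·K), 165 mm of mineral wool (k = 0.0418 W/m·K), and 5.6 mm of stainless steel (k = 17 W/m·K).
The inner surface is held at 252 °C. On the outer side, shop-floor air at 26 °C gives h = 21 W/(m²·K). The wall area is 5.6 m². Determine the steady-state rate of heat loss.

Q ≈ 317 W

Series thermal resistances:
R_copper = L/(kA) = 0.0032/(399×5.6) = 1.432×10^-6 K/W
R_mineral wool = L/(kA) = 0.165/(0.0418×5.6) = 0.7049 K/W
R_stainless steel = L/(kA) = 0.0056/(17×5.6) = 5.882×10^-5 K/W
R_outer film = 1/(h_o·A) = 1/(21×5.6) = 0.008503 K/W
R_total = 0.7135 K/W
Q = ΔT / R_total = 226 / 0.7135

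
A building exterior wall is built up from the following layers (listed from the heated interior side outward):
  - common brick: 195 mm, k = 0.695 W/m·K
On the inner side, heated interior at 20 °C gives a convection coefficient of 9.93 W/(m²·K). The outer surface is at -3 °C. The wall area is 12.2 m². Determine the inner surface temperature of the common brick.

Treating each layer as a thermal resistance in series:
R_inner film = 1/(h_i·A) = 1/(9.93×12.2) = 0.008255 K/W
R_common brick = L/(kA) = 0.195/(0.695×12.2) = 0.023 K/W
R_total = 0.03125 K/W;  Q = ΔT/R_total = 23/0.03125 = 735.9 W
T_interface = T_inner − Q·ΣR(inner→interface) = 20 − 736×0.008255

T ≈ 13.9 °C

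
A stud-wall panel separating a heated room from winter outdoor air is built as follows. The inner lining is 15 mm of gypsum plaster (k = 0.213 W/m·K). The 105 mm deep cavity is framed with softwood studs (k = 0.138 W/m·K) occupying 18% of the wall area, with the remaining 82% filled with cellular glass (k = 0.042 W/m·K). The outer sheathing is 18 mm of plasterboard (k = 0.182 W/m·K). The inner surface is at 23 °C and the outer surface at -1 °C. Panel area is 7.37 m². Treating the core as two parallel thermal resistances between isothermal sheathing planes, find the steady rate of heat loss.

Q ≈ 91.1 W

Sheathing layers in series; stud and cavity paths in parallel between them.
R_inner = 0.015/(0.213×7.37) = 0.009555 K/W
R_stud  = 0.105/(0.138×0.18×7.37) = 0.5735 K/W
R_cav   = 0.105/(0.042×0.82×7.37) = 0.4137 K/W
1/R_core = 1/R_stud + 1/R_cav → R_core = 0.2403 K/W
R_outer = 0.018/(0.182×7.37) = 0.01342 K/W
R_total = 0.2633 K/W
Q = ΔT/R_total = 24/0.2633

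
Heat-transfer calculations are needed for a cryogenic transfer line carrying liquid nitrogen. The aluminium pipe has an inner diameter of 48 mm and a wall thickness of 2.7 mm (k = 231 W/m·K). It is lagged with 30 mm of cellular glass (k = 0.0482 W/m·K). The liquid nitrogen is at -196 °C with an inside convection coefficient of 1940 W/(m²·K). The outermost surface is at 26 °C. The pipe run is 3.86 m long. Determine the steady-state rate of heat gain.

Q ≈ 344 W

Treating each annulus and film as a series resistance:
R_inner film = 1/(h_i·2πr₁L) = 1/(1940×2π×0.024×3.86) = 8.856×10^-4 K/W
R_aluminium pipe wall = ln(26.7/24)/(2π×231×3.86) = 1.903×10^-5 K/W
R_cellular glass = ln(56.7/26.7)/(2π×0.0482×3.86) = 0.6442 K/W
R_total = 0.6451 K/W
Q = ΔT/R_total = 222/0.6451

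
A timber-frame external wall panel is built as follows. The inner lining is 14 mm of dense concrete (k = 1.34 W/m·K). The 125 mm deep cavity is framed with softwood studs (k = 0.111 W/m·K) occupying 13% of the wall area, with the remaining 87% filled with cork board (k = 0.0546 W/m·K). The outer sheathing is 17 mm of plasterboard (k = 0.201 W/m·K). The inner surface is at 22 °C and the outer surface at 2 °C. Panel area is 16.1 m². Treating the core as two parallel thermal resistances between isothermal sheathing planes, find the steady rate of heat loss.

Sheathing layers in series; stud and cavity paths in parallel between them.
R_inner = 0.014/(1.34×16.1) = 6.489×10^-4 K/W
R_stud  = 0.125/(0.111×0.13×16.1) = 0.538 K/W
R_cav   = 0.125/(0.0546×0.87×16.1) = 0.1634 K/W
1/R_core = 1/R_stud + 1/R_cav → R_core = 0.1254 K/W
R_outer = 0.017/(0.201×16.1) = 0.005253 K/W
R_total = 0.1313 K/W
Q = ΔT/R_total = 20/0.1313

Q ≈ 152 W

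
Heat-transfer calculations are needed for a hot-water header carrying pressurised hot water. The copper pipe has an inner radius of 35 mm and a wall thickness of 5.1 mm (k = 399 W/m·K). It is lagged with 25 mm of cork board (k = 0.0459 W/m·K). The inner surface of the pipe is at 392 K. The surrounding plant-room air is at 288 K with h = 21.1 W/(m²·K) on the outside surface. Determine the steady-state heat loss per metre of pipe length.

Cylindrical conduction, so R = ln(r₂/r₁)/(2πkL) per layer, in series:
R_copper pipe wall = ln(40.1/35)/(2π×399×1) = 5.426×10^-5 K/W
R_cork board = ln(65.1/40.1)/(2π×0.0459×1) = 1.68 K/W
R_outer film = 1/(h_o·2πr_oL) = 1/(21.1×2π×0.0651×1) = 0.1159 K/W
R_total = 1.796 K/W
Q = ΔT/R_total = 104/1.796

q′ ≈ 57.9 W/m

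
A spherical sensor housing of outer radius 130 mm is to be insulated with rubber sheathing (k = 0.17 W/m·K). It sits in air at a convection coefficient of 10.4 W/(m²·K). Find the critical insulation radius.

For a sphere r_cr = 2k/h = 2×0.17/10.4
r_cr = 32.7 mm; since the bare radius (130 mm) is above r_cr, any added insulation will reduce heat loss.

r_cr ≈ 32.7 mm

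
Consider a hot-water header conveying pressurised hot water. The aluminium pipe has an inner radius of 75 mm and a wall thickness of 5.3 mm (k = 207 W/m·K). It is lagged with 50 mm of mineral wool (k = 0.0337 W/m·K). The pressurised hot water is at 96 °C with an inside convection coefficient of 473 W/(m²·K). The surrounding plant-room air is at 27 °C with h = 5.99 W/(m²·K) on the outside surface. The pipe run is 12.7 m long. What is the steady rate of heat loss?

Q ≈ 351 W

Treating each annulus and film as a series resistance:
R_inner film = 1/(h_i·2πr₁L) = 1/(473×2π×0.075×12.7) = 3.533×10^-4 K/W
R_aluminium pipe wall = ln(80.3/75)/(2π×207×12.7) = 4.134×10^-6 K/W
R_mineral wool = ln(130.3/80.3)/(2π×0.0337×12.7) = 0.18 K/W
R_outer film = 1/(h_o·2πr_oL) = 1/(5.99×2π×0.1303×12.7) = 0.01606 K/W
R_total = 0.1964 K/W
Q = ΔT/R_total = 69/0.1964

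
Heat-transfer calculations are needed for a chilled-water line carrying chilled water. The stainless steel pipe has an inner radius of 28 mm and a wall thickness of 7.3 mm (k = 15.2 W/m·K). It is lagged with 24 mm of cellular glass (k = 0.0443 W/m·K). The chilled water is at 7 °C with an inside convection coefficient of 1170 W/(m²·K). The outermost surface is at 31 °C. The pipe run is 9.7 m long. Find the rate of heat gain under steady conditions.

For a radial system each layer contributes R = ln(r_out/r_in)/(2πkL); films add R = 1/(hA).
R_inner film = 1/(h_i·2πr₁L) = 1/(1170×2π×0.028×9.7) = 5.008×10^-4 K/W
R_stainless steel pipe wall = ln(35.3/28)/(2π×15.2×9.7) = 2.501×10^-4 K/W
R_cellular glass = ln(59.3/35.3)/(2π×0.0443×9.7) = 0.1921 K/W
R_total = 0.1929 K/W
Q = ΔT/R_total = 24/0.1929

Q ≈ 124 W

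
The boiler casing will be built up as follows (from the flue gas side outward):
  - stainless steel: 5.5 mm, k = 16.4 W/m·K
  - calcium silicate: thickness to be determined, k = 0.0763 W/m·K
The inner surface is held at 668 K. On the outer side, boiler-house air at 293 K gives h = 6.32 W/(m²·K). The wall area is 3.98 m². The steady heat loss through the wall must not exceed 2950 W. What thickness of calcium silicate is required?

Thermal resistances in series:
R_stainless steel = L/(kA) = 0.0055/(16.4×3.98) = 8.426×10^-5 K/W
R_outer film = 1/(h_o·A) = 1/(6.32×3.98) = 0.03976 K/W
Sum of the known resistances R_other = 0.03984 K/W
Required total resistance R_tot = ΔT/Q_allow = 375/2950 = 0.1271 K/W
R_calcium silicate = R_tot − R_other = 0.08728 K/W
L = R·k·A = 0.08728×0.0763×3.98

L ≈ 26.5 mm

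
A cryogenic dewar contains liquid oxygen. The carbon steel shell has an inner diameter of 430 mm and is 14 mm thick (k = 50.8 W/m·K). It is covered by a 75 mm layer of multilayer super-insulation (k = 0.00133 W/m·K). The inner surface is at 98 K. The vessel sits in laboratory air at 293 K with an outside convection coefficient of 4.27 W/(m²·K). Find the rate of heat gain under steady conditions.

Radial (spherical) resistances in series:
R_carbon steel shell = (1/0.215 − 1/0.229)/(4π×50.8) = 4.454×10^-4 K/W
R_multilayer super-insulation = (1/0.229 − 1/0.304)/(4π×0.00133) = 64.46 K/W
R_outer film = 1/(h·4πr_o²) = 1/(4.27×4π×0.304²) = 0.2017 K/W
R_total = 64.66 K/W
Q = ΔT/R_total = 195/64.66

Q ≈ 3.02 W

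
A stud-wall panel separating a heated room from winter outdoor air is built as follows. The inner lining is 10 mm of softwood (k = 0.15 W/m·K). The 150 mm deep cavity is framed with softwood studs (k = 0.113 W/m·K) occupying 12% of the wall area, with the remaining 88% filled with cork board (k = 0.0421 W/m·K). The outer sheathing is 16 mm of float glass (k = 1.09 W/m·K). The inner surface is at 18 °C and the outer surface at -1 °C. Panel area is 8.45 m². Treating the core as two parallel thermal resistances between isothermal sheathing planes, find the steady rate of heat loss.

Sheathing layers in series; stud and cavity paths in parallel between them.
R_inner = 0.01/(0.15×8.45) = 0.00789 K/W
R_stud  = 0.15/(0.113×0.12×8.45) = 1.309 K/W
R_cav   = 0.15/(0.0421×0.88×8.45) = 0.4791 K/W
1/R_core = 1/R_stud + 1/R_cav → R_core = 0.3508 K/W
R_outer = 0.016/(1.09×8.45) = 0.001737 K/W
R_total = 0.3604 K/W
Q = ΔT/R_total = 19/0.3604

Q ≈ 52.7 W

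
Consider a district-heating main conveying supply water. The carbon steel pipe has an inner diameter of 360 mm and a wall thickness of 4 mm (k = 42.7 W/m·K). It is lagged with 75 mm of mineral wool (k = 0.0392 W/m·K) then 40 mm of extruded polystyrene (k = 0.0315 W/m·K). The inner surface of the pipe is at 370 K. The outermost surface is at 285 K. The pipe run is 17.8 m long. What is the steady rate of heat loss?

Q ≈ 716 W

Cylindrical conduction, so R = ln(r₂/r₁)/(2πkL) per layer, in series:
R_carbon steel pipe wall = ln(184/180)/(2π×42.7×17.8) = 4.602×10^-6 K/W
R_mineral wool = ln(259/184)/(2π×0.0392×17.8) = 0.07798 K/W
R_extruded polystyrene = ln(299/259)/(2π×0.0315×17.8) = 0.04077 K/W
R_total = 0.1188 K/W
Q = ΔT/R_total = 85/0.1188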